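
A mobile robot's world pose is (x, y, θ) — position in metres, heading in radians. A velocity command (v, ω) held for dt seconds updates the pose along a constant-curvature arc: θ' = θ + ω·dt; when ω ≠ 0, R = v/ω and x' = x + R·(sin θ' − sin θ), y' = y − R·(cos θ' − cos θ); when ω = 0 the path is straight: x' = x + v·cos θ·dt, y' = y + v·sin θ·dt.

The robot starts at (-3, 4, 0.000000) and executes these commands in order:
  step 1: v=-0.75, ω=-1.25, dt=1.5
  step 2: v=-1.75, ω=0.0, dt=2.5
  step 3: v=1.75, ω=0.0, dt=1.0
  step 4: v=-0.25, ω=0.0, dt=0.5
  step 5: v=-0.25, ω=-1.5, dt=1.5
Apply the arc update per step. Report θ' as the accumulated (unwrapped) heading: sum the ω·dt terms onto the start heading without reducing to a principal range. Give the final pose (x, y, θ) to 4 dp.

step 1: θ'=-1.8750 (R=0.6000) → pose (-3.5725, 4.7797, -1.8750)
step 2: θ'=-1.8750 (straight) → pose (-2.2620, 8.9538, -1.8750)
step 3: θ'=-1.8750 (straight) → pose (-2.7862, 7.2842, -1.8750)
step 4: θ'=-1.8750 (straight) → pose (-2.7487, 7.4035, -1.8750)
step 5: θ'=-4.1250 (R=0.1667) → pose (-2.4510, 7.4459, -4.1250)

(-2.4510, 7.4459, -4.1250)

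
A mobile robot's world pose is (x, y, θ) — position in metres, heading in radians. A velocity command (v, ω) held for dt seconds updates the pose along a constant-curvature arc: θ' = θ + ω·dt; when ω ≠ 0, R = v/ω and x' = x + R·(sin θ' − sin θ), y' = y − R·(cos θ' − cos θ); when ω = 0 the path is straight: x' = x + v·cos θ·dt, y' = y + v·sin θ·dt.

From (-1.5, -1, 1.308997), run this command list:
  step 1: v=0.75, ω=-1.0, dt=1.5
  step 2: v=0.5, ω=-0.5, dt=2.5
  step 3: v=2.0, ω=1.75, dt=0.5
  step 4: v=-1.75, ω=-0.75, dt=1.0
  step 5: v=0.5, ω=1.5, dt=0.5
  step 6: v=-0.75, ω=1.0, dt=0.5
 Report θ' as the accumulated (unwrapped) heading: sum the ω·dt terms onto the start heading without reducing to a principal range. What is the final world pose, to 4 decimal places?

step 1: θ'=-0.1910 (R=-0.7500) → pose (-0.6332, -0.4578, -0.1910)
step 2: θ'=-1.4410 (R=-1.0000) → pose (0.1686, -1.3101, -1.4410)
step 3: θ'=-0.5660 (R=1.1429) → pose (0.6889, -2.1268, -0.5660)
step 4: θ'=-1.3160 (R=2.3333) → pose (-0.3178, -0.7455, -1.3160)
step 5: θ'=-0.5660 (R=0.3333) → pose (-0.1740, -0.9428, -0.5660)
step 6: θ'=-0.0660 (R=-0.7500) → pose (-0.5267, -0.8275, -0.0660)

(-0.5267, -0.8275, -0.0660)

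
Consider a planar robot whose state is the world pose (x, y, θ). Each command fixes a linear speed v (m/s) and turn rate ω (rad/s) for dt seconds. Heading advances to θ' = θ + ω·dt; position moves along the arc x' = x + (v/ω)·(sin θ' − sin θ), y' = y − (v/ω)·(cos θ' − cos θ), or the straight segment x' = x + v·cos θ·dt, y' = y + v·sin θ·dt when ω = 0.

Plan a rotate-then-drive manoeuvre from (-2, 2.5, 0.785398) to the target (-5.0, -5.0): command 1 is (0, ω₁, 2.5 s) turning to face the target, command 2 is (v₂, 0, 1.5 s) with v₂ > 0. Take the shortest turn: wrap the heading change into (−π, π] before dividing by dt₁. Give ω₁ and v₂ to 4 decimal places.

ω₁ = -1.0947, v₂ = 5.3852

heading to target = atan2(-5−2.5, -5−-2) = -1.9513
Δθ = wrap(-1.9513 − 0.7854) = -2.7367; ω₁ = Δθ/dt₁ = -1.0947
distance = √((-5−-2)² + (-5−2.5)²) = 8.0777; v₂ = distance/dt₂ = 5.3852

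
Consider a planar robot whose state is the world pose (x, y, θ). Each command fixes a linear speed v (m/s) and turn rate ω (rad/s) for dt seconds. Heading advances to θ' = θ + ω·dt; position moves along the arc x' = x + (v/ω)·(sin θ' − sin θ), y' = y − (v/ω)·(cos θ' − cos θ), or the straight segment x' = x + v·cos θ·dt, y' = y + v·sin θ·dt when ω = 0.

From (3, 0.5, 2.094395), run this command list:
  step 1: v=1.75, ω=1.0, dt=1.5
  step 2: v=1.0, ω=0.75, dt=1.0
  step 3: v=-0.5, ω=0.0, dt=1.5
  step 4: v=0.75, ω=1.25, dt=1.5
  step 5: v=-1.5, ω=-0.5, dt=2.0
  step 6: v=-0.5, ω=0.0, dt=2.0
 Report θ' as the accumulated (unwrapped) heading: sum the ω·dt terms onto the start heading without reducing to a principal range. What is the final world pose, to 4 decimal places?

step 1: θ'=3.5944 (R=1.7500) → pose (0.7189, 1.1986, 3.5944)
step 2: θ'=4.3444 (R=1.3333) → pose (0.0581, 0.4793, 4.3444)
step 3: θ'=4.3444 (straight) → pose (0.3279, 1.1791, 4.3444)
step 4: θ'=6.2194 (R=0.6000) → pose (0.8495, 0.3645, 6.2194)
step 5: θ'=5.2194 (R=3.0000) → pose (-1.5819, 1.9017, 5.2194)
step 6: θ'=5.2194 (straight) → pose (-2.0674, 2.7759, 5.2194)

(-2.0674, 2.7759, 5.2194)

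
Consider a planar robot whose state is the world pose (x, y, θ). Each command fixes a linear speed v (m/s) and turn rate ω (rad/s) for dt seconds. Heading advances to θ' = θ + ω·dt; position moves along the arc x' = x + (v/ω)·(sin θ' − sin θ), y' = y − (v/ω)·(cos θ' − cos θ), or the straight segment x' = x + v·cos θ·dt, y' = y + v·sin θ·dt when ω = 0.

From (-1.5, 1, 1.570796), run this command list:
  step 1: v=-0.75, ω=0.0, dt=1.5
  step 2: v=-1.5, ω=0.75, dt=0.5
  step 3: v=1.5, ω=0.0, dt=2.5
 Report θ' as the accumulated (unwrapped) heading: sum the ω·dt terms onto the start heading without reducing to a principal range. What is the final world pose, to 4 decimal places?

step 1: θ'=1.5708 (straight) → pose (-1.5000, -0.1250, 1.5708)
step 2: θ'=1.9458 (R=-2.0000) → pose (-1.3610, -0.8575, 1.9458)
step 3: θ'=1.9458 (straight) → pose (-2.7345, 2.6319, 1.9458)

(-2.7345, 2.6319, 1.9458)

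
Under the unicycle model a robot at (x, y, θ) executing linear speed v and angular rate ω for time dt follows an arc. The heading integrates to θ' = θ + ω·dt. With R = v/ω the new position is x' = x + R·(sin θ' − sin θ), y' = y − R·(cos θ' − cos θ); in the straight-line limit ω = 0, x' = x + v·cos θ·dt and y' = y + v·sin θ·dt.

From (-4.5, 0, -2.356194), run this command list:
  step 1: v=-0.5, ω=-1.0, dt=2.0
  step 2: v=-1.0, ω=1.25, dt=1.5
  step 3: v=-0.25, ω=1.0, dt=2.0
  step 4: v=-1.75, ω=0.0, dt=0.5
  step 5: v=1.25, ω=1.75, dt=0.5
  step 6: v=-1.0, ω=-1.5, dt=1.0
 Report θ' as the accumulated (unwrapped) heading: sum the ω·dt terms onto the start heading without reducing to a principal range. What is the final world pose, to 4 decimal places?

(-3.4977, 0.5825, -1.1062)

step 1: θ'=-4.3562 (R=0.5000) → pose (-3.6778, -0.1792, -4.3562)
step 2: θ'=-2.4812 (R=-0.8000) → pose (-2.4373, -0.5320, -2.4812)
step 3: θ'=-0.4812 (R=-0.2500) → pose (-2.4749, -0.1130, -0.4812)
step 4: θ'=-0.4812 (straight) → pose (-3.2506, 0.2920, -0.4812)
step 5: θ'=0.3938 (R=0.7143) → pose (-2.6459, 0.2656, 0.3938)
step 6: θ'=-1.1062 (R=0.6667) → pose (-3.4977, 0.5825, -1.1062)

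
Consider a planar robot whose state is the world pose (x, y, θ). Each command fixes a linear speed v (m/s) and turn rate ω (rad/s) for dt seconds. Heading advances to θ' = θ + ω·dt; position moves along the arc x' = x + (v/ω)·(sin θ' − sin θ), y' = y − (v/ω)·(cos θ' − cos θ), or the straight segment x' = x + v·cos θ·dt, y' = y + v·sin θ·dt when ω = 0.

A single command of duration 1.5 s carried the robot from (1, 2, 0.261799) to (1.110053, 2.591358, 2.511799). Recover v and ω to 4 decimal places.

v = 0.5000, ω = 1.5000

Δθ = 2.511799 − 0.261799 = 2.250000
ω = Δθ/dt = 2.250000/1.5 = 1.5000
R = −Δy/(cos θ' − cos θ) = 0.3333
v = R·ω = 0.3333·1.5000 = 0.5000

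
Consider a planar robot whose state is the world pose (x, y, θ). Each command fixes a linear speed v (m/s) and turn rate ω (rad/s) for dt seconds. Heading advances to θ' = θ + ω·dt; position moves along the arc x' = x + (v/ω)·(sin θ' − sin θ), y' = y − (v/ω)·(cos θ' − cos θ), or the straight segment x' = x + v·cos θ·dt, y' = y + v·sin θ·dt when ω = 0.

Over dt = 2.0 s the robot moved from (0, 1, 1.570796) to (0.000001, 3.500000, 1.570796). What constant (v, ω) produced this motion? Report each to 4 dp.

v = 1.2500, ω = 0.0000

Δθ = 1.570796 − 1.570796 = 0.000000
ω = Δθ/dt = 0.000000/2.0 = 0.0000
ω = 0 → v = (Δx·cos θ + Δy·sin θ)/dt = 1.2500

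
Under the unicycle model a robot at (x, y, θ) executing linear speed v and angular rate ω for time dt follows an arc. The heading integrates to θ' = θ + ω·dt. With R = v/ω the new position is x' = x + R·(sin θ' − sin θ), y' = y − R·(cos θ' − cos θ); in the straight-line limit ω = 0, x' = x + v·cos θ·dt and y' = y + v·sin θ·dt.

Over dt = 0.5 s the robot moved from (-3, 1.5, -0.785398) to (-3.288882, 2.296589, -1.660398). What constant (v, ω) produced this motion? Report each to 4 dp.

Δθ = -1.660398 − -0.785398 = -0.875000
ω = Δθ/dt = -0.875000/0.5 = -1.7500
R = −Δy/(cos θ' − cos θ) = 1.0000
v = R·ω = 1.0000·-1.7500 = -1.7500

v = -1.7500, ω = -1.7500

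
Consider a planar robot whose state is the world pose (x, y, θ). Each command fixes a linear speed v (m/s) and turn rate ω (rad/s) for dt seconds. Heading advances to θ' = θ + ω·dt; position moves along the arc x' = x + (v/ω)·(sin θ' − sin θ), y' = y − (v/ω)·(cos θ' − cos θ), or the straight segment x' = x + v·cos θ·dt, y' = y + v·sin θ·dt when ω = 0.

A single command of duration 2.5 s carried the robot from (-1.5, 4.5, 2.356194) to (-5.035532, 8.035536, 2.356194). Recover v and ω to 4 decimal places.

Δθ = 2.356194 − 2.356194 = 0.000000
ω = Δθ/dt = 0.000000/2.5 = 0.0000
ω = 0 → v = (Δx·cos θ + Δy·sin θ)/dt = 2.0000

v = 2.0000, ω = 0.0000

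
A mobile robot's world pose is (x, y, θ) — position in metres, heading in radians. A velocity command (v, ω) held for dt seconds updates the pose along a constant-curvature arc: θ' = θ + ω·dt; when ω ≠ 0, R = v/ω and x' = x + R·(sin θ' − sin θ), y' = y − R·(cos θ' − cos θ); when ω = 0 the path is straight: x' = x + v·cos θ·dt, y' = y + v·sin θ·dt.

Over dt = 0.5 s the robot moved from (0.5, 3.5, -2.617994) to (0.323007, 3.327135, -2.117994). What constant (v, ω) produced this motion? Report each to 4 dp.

v = 0.5000, ω = 1.0000

Δθ = -2.117994 − -2.617994 = 0.500000
ω = Δθ/dt = 0.500000/0.5 = 1.0000
R = Δx/(sin θ' − sin θ) = 0.5000
v = R·ω = 0.5000·1.0000 = 0.5000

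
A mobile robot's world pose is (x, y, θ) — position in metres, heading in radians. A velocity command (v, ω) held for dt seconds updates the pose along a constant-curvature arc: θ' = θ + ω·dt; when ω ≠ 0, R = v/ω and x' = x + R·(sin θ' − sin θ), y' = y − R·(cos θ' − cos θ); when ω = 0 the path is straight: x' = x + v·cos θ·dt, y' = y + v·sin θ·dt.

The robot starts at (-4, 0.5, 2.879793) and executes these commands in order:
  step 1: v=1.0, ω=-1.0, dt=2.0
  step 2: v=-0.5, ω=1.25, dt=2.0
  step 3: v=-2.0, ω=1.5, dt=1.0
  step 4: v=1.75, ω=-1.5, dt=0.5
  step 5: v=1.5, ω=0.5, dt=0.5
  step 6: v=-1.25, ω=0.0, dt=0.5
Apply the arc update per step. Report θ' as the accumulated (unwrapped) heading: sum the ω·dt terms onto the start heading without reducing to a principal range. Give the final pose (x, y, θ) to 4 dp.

step 1: θ'=0.8798 (R=-1.0000) → pose (-4.5118, 2.1032, 0.8798)
step 2: θ'=3.3798 (R=-0.4000) → pose (-4.1092, 1.4596, 3.3798)
step 3: θ'=4.8798 (R=-1.3333) → pose (-3.1091, 2.9775, 4.8798)
step 4: θ'=4.1298 (R=-1.1667) → pose (-3.2852, 2.1412, 4.1298)
step 5: θ'=4.3798 (R=3.0000) → pose (-3.6157, 1.4701, 4.3798)
step 6: θ'=4.3798 (straight) → pose (-3.4116, 2.0608, 4.3798)

(-3.4116, 2.0608, 4.3798)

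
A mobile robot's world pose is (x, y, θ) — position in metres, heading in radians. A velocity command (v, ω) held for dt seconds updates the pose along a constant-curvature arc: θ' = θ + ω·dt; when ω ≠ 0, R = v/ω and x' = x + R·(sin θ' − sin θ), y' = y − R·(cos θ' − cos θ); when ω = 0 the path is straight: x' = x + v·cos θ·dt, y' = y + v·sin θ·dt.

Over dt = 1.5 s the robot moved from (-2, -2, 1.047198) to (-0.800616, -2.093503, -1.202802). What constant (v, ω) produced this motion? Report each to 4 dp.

v = 1.0000, ω = -1.5000

Δθ = -1.202802 − 1.047198 = -2.250000
ω = Δθ/dt = -2.250000/1.5 = -1.5000
R = Δx/(sin θ' − sin θ) = -0.6667
v = R·ω = -0.6667·-1.5000 = 1.0000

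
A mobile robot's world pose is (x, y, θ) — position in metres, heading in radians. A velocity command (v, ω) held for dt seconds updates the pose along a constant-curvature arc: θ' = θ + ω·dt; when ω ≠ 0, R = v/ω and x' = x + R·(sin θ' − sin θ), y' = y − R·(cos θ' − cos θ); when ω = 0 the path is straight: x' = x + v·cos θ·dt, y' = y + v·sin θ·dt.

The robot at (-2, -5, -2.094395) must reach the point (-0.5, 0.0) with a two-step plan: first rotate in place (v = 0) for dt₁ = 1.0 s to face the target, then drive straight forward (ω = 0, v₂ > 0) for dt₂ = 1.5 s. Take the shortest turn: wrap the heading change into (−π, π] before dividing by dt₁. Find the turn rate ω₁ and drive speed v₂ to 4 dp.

heading to target = atan2(0−-5, -0.5−-2) = 1.2793
Δθ = wrap(1.2793 − -2.0944) = -2.9095; ω₁ = Δθ/dt₁ = -2.9095
distance = √((-0.5−-2)² + (0−-5)²) = 5.2202; v₂ = distance/dt₂ = 3.4801

ω₁ = -2.9095, v₂ = 3.4801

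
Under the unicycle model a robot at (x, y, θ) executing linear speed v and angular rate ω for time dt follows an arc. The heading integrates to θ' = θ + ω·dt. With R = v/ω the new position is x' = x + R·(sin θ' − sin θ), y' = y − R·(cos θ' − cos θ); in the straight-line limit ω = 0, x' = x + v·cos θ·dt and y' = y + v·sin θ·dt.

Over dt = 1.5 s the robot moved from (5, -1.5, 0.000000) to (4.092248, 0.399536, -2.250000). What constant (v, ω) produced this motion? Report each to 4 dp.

Δθ = -2.250000 − 0.000000 = -2.250000
ω = Δθ/dt = -2.250000/1.5 = -1.5000
R = −Δy/(cos θ' − cos θ) = 1.1667
v = R·ω = 1.1667·-1.5000 = -1.7500

v = -1.7500, ω = -1.5000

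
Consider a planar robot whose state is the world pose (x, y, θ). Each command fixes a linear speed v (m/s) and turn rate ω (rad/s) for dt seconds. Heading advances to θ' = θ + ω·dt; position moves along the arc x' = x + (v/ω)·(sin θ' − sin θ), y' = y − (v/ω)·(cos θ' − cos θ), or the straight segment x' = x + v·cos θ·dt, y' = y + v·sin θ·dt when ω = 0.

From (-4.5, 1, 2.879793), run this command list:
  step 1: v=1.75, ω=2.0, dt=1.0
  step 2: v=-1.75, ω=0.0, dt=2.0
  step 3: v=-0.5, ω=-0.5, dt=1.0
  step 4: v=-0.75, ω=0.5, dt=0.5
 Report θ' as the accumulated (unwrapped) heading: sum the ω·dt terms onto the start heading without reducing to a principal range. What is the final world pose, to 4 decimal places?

step 1: θ'=4.8798 (R=0.8750) → pose (-5.5892, 0.0090, 4.8798)
step 2: θ'=4.8798 (straight) → pose (-6.1724, 3.4601, 4.8798)
step 3: θ'=4.3798 (R=1.0000) → pose (-6.1316, 3.9532, 4.3798)
step 4: θ'=4.6298 (R=-1.5000) → pose (-6.0545, 4.3192, 4.6298)

(-6.0545, 4.3192, 4.6298)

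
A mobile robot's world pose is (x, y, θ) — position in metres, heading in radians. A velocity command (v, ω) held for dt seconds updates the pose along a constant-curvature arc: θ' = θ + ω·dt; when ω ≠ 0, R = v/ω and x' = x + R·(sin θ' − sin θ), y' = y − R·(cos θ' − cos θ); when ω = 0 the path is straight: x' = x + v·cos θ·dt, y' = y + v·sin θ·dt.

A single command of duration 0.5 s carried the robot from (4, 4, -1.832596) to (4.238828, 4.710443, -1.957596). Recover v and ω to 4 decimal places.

Δθ = -1.957596 − -1.832596 = -0.125000
ω = Δθ/dt = -0.125000/0.5 = -0.2500
R = −Δy/(cos θ' − cos θ) = 6.0000
v = R·ω = 6.0000·-0.2500 = -1.5000

v = -1.5000, ω = -0.2500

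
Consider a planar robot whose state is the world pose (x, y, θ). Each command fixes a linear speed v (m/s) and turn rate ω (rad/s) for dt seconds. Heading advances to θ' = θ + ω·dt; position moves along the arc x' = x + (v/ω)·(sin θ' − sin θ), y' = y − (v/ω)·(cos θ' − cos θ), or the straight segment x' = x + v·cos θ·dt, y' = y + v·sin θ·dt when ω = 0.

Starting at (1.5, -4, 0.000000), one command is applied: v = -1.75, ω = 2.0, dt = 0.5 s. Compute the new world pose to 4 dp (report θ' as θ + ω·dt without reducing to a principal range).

θ' = 0.0000 + 2.0·0.5 = 1.0000
R = v/ω = -1.75/2.0 = -0.8750
x' = 1.5 + -0.8750·(sin 1.0000 − sin 0.0000) = 0.7637
y' = -4 − -0.8750·(cos 1.0000 − cos 0.0000) = -4.4022

(0.7637, -4.4022, 1.0000)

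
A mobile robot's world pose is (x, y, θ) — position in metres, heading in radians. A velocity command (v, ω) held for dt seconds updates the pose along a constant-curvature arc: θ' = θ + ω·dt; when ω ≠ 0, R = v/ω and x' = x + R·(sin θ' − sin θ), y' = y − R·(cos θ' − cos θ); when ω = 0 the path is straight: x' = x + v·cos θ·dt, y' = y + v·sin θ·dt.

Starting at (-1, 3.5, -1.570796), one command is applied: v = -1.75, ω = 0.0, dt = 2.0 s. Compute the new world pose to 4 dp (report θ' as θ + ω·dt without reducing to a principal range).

θ' = -1.5708 + 0.0·2.0 = -1.5708
ω = 0 → straight: x' = -1 + -1.75·cos(-1.5708)·2.0 = -1.0000
y' = 3.5 + -1.75·sin(-1.5708)·2.0 = 7.0000

(-1.0000, 7.0000, -1.5708)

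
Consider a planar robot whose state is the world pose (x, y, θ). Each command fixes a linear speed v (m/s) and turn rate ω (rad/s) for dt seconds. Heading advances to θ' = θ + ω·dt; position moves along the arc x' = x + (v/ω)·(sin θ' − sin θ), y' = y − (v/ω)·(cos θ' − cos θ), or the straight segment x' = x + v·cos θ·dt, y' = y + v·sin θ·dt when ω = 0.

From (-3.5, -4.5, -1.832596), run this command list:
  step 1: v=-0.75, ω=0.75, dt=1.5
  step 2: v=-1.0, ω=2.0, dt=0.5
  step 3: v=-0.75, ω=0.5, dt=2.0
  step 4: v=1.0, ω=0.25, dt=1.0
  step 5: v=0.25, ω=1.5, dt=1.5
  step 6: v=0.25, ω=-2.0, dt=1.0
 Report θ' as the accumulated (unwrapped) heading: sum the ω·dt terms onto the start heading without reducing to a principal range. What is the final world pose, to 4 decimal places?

step 1: θ'=-0.7076 (R=-1.0000) → pose (-3.8159, -3.4813, -0.7076)
step 2: θ'=0.2924 (R=-0.5000) → pose (-4.2850, -3.3824, 0.2924)
step 3: θ'=1.2924 (R=-1.5000) → pose (-5.2949, -4.4066, 1.2924)
step 4: θ'=1.5424 (R=4.0000) → pose (-5.1425, -3.4209, 1.5424)
step 5: θ'=3.7924 (R=0.1667) → pose (-5.4101, -3.2835, 3.7924)
step 6: θ'=1.7924 (R=-0.1250) → pose (-5.6078, -3.2116, 1.7924)

(-5.6078, -3.2116, 1.7924)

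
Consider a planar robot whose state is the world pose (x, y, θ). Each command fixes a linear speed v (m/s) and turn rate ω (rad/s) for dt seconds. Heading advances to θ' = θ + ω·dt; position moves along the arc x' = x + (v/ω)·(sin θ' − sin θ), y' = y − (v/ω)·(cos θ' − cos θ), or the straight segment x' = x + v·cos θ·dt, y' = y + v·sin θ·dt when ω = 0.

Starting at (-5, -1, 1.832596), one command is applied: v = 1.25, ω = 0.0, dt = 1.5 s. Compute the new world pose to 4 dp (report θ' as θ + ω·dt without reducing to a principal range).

θ' = 1.8326 + 0.0·1.5 = 1.8326
ω = 0 → straight: x' = -5 + 1.25·cos(1.8326)·1.5 = -5.4853
y' = -1 + 1.25·sin(1.8326)·1.5 = 0.8111

(-5.4853, 0.8111, 1.8326)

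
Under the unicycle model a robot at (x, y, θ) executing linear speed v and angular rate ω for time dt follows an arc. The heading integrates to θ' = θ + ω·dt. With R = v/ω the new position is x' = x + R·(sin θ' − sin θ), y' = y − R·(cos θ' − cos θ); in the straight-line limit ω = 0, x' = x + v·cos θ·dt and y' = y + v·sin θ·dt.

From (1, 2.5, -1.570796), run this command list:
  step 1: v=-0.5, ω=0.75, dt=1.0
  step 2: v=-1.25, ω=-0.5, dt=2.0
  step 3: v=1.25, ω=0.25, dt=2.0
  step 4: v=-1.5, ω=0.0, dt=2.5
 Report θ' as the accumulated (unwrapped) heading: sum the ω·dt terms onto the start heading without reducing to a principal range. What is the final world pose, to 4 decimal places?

step 1: θ'=-0.8208 (R=-0.6667) → pose (0.8211, 2.9544, -0.8208)
step 2: θ'=-1.8208 (R=2.5000) → pose (0.2281, 5.2770, -1.8208)
step 3: θ'=-1.3208 (R=5.0000) → pose (0.2281, 2.8030, -1.3208)
step 4: θ'=-1.3208 (straight) → pose (-0.6997, 6.4364, -1.3208)

(-0.6997, 6.4364, -1.3208)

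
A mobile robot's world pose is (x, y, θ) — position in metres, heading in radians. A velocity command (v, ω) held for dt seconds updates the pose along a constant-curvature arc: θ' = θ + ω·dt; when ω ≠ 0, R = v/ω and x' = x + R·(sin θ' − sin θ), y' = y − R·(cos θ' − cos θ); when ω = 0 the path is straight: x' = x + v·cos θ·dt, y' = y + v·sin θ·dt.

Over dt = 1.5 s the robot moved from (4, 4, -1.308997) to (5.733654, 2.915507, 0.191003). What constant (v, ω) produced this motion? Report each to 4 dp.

Δθ = 0.191003 − -1.308997 = 1.500000
ω = Δθ/dt = 1.500000/1.5 = 1.0000
R = Δx/(sin θ' − sin θ) = 1.5000
v = R·ω = 1.5000·1.0000 = 1.5000

v = 1.5000, ω = 1.0000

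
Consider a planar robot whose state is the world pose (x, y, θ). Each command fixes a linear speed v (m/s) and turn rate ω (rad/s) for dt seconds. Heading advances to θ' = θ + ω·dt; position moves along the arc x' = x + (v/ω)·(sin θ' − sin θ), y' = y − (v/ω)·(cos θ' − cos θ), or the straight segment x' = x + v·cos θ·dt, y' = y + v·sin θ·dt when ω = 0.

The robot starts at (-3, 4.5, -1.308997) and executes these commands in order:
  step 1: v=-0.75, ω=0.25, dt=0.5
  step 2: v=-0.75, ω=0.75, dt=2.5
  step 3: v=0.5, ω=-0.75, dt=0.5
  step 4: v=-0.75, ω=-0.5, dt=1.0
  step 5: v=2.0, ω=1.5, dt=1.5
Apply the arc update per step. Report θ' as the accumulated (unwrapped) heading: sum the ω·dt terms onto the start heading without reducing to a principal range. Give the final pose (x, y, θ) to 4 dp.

step 1: θ'=-1.1840 (R=-3.0000) → pose (-3.1194, 4.8552, -1.1840)
step 2: θ'=0.6910 (R=-1.0000) → pose (-4.6828, 5.2486, 0.6910)
step 3: θ'=0.3160 (R=-0.6667) → pose (-4.4652, 5.3685, 0.3160)
step 4: θ'=-0.1840 (R=1.5000) → pose (-5.2057, 5.3196, -0.1840)
step 5: θ'=2.0660 (R=1.3333) → pose (-3.7886, 7.2640, 2.0660)

(-3.7886, 7.2640, 2.0660)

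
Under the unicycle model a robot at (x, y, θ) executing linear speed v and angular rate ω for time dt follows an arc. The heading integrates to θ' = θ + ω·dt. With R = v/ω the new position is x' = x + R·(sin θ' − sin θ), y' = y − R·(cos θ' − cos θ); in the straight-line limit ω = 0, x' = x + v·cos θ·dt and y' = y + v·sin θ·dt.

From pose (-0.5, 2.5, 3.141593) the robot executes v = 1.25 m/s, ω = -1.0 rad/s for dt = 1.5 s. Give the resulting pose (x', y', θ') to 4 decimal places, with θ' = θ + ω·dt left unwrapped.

θ' = 3.1416 + -1.0·1.5 = 1.6416
R = v/ω = 1.25/-1.0 = -1.2500
x' = -0.5 + -1.2500·(sin 1.6416 − sin 3.1416) = -1.7469
y' = 2.5 − -1.2500·(cos 1.6416 − cos 3.1416) = 3.6616

(-1.7469, 3.6616, 1.6416)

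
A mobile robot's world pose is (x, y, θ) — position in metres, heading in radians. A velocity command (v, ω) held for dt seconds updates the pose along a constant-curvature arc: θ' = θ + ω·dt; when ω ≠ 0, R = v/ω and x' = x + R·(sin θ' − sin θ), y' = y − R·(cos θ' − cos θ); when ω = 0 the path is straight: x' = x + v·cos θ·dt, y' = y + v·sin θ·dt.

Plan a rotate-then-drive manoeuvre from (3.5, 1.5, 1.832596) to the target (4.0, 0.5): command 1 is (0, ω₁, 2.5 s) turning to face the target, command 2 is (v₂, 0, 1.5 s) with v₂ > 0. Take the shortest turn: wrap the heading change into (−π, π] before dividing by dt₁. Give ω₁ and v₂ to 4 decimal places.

ω₁ = -1.1759, v₂ = 0.7454

heading to target = atan2(0.5−1.5, 4−3.5) = -1.1071
Δθ = wrap(-1.1071 − 1.8326) = -2.9397; ω₁ = Δθ/dt₁ = -1.1759
distance = √((4−3.5)² + (0.5−1.5)²) = 1.1180; v₂ = distance/dt₂ = 0.7454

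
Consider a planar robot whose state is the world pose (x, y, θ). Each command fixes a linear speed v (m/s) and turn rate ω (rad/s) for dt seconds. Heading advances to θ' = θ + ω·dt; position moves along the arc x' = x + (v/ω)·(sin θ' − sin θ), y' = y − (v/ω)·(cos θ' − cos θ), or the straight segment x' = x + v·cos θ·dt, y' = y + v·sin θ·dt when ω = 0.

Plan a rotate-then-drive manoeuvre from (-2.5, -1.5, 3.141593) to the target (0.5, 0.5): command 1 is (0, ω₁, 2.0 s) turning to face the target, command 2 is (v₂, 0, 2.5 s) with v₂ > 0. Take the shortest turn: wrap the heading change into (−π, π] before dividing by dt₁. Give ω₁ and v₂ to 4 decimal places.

ω₁ = -1.2768, v₂ = 1.4422

heading to target = atan2(0.5−-1.5, 0.5−-2.5) = 0.5880
Δθ = wrap(0.5880 − 3.1416) = -2.5536; ω₁ = Δθ/dt₁ = -1.2768
distance = √((0.5−-2.5)² + (0.5−-1.5)²) = 3.6056; v₂ = distance/dt₂ = 1.4422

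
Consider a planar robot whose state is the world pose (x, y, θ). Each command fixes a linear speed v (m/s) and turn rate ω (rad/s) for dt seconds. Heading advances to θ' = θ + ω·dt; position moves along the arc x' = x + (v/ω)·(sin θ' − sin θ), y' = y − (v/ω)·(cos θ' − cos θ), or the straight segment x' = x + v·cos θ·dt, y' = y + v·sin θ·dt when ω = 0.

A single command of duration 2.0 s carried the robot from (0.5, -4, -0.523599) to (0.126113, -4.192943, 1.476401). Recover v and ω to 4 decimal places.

v = -0.2500, ω = 1.0000

Δθ = 1.476401 − -0.523599 = 2.000000
ω = Δθ/dt = 2.000000/2.0 = 1.0000
R = Δx/(sin θ' − sin θ) = -0.2500
v = R·ω = -0.2500·1.0000 = -0.2500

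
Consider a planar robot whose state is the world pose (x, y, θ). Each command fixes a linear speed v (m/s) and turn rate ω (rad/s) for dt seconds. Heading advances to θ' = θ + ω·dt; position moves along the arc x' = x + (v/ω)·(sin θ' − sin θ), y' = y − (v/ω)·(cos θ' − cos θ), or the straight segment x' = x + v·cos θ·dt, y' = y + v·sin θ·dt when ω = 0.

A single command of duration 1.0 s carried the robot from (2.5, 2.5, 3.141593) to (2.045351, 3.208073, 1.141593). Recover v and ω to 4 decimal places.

v = 1.0000, ω = -2.0000

Δθ = 1.141593 − 3.141593 = -2.000000
ω = Δθ/dt = -2.000000/1.0 = -2.0000
R = −Δy/(cos θ' − cos θ) = -0.5000
v = R·ω = -0.5000·-2.0000 = 1.0000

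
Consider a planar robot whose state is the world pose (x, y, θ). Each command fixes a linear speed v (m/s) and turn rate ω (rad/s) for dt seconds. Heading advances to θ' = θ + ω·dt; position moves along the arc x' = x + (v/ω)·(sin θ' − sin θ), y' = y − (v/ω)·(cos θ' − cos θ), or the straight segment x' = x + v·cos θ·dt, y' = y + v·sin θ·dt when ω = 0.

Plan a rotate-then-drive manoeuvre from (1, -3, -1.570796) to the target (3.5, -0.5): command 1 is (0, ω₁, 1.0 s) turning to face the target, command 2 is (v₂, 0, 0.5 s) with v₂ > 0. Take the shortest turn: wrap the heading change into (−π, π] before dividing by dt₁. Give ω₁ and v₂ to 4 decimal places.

heading to target = atan2(-0.5−-3, 3.5−1) = 0.7854
Δθ = wrap(0.7854 − -1.5708) = 2.3562; ω₁ = Δθ/dt₁ = 2.3562
distance = √((3.5−1)² + (-0.5−-3)²) = 3.5355; v₂ = distance/dt₂ = 7.0711

ω₁ = 2.3562, v₂ = 7.0711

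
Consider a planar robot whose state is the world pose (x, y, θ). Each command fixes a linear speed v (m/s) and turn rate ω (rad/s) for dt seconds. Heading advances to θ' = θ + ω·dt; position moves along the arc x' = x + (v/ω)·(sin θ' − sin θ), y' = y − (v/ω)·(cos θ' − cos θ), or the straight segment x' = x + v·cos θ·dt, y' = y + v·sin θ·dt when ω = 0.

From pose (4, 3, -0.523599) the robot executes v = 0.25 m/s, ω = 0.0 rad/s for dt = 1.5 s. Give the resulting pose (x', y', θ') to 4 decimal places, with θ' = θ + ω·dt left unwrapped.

θ' = -0.5236 + 0.0·1.5 = -0.5236
ω = 0 → straight: x' = 4 + 0.25·cos(-0.5236)·1.5 = 4.3248
y' = 3 + 0.25·sin(-0.5236)·1.5 = 2.8125

(4.3248, 2.8125, -0.5236)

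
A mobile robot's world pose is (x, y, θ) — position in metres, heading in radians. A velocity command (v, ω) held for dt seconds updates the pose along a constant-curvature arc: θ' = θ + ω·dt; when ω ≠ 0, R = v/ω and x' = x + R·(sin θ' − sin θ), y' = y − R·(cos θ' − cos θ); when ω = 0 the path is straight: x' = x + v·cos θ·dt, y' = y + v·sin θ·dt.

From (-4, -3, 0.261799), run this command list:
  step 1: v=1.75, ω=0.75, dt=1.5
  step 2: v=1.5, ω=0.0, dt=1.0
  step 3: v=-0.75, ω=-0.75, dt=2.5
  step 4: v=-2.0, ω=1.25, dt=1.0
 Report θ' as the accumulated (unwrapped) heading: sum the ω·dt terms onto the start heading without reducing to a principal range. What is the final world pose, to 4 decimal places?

step 1: θ'=1.3868 (R=2.3333) → pose (-2.3100, -1.1731, 1.3868)
step 2: θ'=1.3868 (straight) → pose (-2.0355, 0.3016, 1.3868)
step 3: θ'=-0.4882 (R=1.0000) → pose (-3.4877, -0.3986, -0.4882)
step 4: θ'=0.7618 (R=-1.6000) → pose (-5.3425, -0.6540, 0.7618)

(-5.3425, -0.6540, 0.7618)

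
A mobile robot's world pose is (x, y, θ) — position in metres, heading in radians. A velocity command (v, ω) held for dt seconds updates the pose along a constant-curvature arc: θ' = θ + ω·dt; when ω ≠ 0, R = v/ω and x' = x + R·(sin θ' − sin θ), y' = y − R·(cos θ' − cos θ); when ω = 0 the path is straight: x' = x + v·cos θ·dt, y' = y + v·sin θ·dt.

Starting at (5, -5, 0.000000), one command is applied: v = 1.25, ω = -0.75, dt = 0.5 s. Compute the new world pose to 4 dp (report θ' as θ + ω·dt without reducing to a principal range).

θ' = 0.0000 + -0.75·0.5 = -0.3750
R = v/ω = 1.25/-0.75 = -1.6667
x' = 5 + -1.6667·(sin -0.3750 − sin 0.0000) = 5.6105
y' = -5 − -1.6667·(cos -0.3750 − cos 0.0000) = -5.1158

(5.6105, -5.1158, -0.3750)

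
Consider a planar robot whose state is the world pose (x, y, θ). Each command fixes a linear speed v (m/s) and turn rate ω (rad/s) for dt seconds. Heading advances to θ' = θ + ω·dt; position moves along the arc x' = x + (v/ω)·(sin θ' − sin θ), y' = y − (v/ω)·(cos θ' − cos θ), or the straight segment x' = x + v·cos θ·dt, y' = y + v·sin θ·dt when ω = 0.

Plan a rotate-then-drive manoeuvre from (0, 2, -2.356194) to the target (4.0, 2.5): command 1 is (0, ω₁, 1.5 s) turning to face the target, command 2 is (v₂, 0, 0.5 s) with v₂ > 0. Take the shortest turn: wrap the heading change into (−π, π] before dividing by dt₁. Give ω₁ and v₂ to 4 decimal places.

ω₁ = 1.6537, v₂ = 8.0623

heading to target = atan2(2.5−2, 4−0) = 0.1244
Δθ = wrap(0.1244 − -2.3562) = 2.4805; ω₁ = Δθ/dt₁ = 1.6537
distance = √((4−0)² + (2.5−2)²) = 4.0311; v₂ = distance/dt₂ = 8.0623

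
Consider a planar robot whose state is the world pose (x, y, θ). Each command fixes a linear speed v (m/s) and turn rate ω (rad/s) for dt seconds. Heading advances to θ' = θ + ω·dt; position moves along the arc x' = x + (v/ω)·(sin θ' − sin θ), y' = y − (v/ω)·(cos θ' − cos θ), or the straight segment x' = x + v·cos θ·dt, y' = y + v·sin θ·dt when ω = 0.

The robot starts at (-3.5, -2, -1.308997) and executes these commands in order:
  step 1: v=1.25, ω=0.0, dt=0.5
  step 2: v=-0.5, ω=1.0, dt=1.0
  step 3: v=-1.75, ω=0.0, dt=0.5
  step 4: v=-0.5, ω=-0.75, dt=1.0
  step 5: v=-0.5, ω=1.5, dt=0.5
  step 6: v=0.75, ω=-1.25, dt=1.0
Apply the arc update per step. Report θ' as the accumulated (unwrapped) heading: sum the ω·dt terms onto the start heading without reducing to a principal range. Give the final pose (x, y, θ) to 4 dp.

(-4.6530, -2.0923, -1.5590)

step 1: θ'=-1.3090 (straight) → pose (-3.3382, -2.6037, -1.3090)
step 2: θ'=-0.3090 (R=-0.5000) → pose (-3.6691, -2.2568, -0.3090)
step 3: θ'=-0.3090 (straight) → pose (-4.5027, -1.9907, -0.3090)
step 4: θ'=-1.0590 (R=0.6667) → pose (-4.8812, -1.6821, -1.0590)
step 5: θ'=-0.3090 (R=-0.3333) → pose (-5.0705, -1.5278, -0.3090)
step 6: θ'=-1.5590 (R=-0.6000) → pose (-4.6530, -2.0923, -1.5590)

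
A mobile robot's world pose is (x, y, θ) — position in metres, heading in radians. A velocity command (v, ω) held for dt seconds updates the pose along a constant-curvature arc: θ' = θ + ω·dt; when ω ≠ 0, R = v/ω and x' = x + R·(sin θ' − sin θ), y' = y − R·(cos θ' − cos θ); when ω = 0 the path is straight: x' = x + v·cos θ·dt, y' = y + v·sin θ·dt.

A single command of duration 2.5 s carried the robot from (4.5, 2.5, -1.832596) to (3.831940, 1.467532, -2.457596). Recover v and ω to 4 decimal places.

Δθ = -2.457596 − -1.832596 = -0.625000
ω = Δθ/dt = -0.625000/2.5 = -0.2500
R = −Δy/(cos θ' − cos θ) = -2.0000
v = R·ω = -2.0000·-0.2500 = 0.5000

v = 0.5000, ω = -0.2500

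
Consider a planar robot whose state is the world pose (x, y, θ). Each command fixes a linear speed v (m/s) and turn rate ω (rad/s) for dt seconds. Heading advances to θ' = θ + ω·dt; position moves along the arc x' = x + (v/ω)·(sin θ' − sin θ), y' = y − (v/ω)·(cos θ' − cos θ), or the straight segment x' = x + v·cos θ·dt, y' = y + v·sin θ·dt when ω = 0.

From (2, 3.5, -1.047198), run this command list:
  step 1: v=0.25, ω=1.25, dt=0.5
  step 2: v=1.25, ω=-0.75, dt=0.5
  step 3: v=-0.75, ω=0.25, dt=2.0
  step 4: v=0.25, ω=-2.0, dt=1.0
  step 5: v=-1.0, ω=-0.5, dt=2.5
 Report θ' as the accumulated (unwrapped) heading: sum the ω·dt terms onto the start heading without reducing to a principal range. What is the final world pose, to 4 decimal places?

(3.6741, 4.1409, -3.5472)

step 1: θ'=-0.4222 (R=0.2000) → pose (2.0913, 3.4176, -0.4222)
step 2: θ'=-0.7972 (R=-1.6667) → pose (2.6006, 3.0618, -0.7972)
step 3: θ'=-0.2972 (R=-3.0000) → pose (1.3330, 3.8341, -0.2972)
step 4: θ'=-2.2972 (R=-0.1250) → pose (1.3898, 3.6316, -2.2972)
step 5: θ'=-3.5472 (R=2.0000) → pose (3.6741, 4.1409, -3.5472)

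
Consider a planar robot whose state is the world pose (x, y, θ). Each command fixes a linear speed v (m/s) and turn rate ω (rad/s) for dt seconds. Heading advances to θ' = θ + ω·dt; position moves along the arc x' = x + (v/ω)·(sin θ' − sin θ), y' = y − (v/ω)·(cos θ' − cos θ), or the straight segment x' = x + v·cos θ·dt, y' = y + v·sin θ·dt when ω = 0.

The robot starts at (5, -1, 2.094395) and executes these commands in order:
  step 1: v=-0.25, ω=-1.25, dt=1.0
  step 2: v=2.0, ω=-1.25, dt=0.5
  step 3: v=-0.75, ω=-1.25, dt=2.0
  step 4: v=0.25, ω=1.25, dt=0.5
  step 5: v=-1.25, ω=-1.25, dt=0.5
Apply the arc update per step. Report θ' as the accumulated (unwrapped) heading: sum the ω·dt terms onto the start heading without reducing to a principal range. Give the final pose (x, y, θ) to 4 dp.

(5.4289, 0.6963, -2.2806)

step 1: θ'=0.8444 (R=0.2000) → pose (4.9763, -1.2328, 0.8444)
step 2: θ'=0.2194 (R=-1.6000) → pose (5.8242, -0.7339, 0.2194)
step 3: θ'=-2.2806 (R=0.6000) → pose (5.2385, 0.2427, -2.2806)
step 4: θ'=-1.6556 (R=0.2000) → pose (5.1909, 0.1294, -1.6556)
step 5: θ'=-2.2806 (R=1.0000) → pose (5.4289, 0.6963, -2.2806)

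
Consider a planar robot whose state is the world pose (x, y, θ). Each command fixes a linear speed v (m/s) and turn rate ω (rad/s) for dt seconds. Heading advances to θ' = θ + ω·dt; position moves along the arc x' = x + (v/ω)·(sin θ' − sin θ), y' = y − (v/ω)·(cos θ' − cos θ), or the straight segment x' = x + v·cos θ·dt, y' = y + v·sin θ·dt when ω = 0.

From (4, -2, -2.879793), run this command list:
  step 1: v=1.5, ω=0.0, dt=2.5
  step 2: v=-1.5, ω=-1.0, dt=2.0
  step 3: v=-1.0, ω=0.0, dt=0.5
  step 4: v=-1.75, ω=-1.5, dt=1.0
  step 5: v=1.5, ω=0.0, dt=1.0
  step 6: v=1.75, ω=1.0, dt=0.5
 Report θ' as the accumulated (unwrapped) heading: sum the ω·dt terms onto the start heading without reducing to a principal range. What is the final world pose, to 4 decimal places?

step 1: θ'=-2.8798 (straight) → pose (0.3778, -2.9706, -2.8798)
step 2: θ'=-4.8798 (R=1.5000) → pose (2.2450, -4.6694, -4.8798)
step 3: θ'=-4.8798 (straight) → pose (2.1617, -5.1624, -4.8798)
step 4: θ'=-6.3798 (R=1.1667) → pose (0.8988, -6.1292, -6.3798)
step 5: θ'=-6.3798 (straight) → pose (2.3918, -6.2739, -6.3798)
step 6: θ'=-5.8798 (R=1.7500) → pose (3.2476, -6.1416, -5.8798)

(3.2476, -6.1416, -5.8798)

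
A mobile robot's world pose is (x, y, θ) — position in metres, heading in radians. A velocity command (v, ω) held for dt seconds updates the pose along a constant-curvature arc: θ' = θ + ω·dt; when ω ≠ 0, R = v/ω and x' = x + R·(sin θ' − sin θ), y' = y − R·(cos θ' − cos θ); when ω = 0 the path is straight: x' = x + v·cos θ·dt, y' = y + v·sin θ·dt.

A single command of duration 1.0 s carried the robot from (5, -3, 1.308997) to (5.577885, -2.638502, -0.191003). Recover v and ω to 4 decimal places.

Δθ = -0.191003 − 1.308997 = -1.500000
ω = Δθ/dt = -1.500000/1.0 = -1.5000
R = Δx/(sin θ' − sin θ) = -0.5000
v = R·ω = -0.5000·-1.5000 = 0.7500

v = 0.7500, ω = -1.5000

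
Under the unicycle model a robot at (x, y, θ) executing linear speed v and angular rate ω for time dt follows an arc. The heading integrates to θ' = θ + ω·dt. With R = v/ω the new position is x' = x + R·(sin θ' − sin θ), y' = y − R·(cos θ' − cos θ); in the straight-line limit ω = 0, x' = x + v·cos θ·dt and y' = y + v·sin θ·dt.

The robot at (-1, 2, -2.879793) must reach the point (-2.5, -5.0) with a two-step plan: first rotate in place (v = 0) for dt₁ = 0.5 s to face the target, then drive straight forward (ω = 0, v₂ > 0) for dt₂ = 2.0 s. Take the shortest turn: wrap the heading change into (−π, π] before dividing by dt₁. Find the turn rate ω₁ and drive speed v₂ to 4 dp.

ω₁ = 2.1958, v₂ = 3.5795

heading to target = atan2(-5−2, -2.5−-1) = -1.7819
Δθ = wrap(-1.7819 − -2.8798) = 1.0979; ω₁ = Δθ/dt₁ = 2.1958
distance = √((-2.5−-1)² + (-5−2)²) = 7.1589; v₂ = distance/dt₂ = 3.5795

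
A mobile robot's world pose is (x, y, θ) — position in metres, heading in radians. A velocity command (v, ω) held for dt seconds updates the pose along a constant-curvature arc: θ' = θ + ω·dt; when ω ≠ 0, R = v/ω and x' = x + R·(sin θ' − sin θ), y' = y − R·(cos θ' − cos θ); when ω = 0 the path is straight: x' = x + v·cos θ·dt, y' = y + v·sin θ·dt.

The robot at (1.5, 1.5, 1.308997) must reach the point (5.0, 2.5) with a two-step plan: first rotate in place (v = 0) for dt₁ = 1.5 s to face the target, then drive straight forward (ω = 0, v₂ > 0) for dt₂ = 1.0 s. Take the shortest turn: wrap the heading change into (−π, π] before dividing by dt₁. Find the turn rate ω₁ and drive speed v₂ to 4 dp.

ω₁ = -0.6871, v₂ = 3.6401

heading to target = atan2(2.5−1.5, 5−1.5) = 0.2783
Δθ = wrap(0.2783 − 1.3090) = -1.0307; ω₁ = Δθ/dt₁ = -0.6871
distance = √((5−1.5)² + (2.5−1.5)²) = 3.6401; v₂ = distance/dt₂ = 3.6401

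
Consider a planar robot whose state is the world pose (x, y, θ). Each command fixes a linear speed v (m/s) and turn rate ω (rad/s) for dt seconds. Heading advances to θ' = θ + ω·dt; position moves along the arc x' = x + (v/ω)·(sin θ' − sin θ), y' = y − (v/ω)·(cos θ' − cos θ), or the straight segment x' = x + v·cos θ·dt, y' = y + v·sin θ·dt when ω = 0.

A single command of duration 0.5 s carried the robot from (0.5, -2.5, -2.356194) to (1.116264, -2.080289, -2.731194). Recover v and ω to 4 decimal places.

Δθ = -2.731194 − -2.356194 = -0.375000
ω = Δθ/dt = -0.375000/0.5 = -0.7500
R = Δx/(sin θ' − sin θ) = 2.0000
v = R·ω = 2.0000·-0.7500 = -1.5000

v = -1.5000, ω = -0.7500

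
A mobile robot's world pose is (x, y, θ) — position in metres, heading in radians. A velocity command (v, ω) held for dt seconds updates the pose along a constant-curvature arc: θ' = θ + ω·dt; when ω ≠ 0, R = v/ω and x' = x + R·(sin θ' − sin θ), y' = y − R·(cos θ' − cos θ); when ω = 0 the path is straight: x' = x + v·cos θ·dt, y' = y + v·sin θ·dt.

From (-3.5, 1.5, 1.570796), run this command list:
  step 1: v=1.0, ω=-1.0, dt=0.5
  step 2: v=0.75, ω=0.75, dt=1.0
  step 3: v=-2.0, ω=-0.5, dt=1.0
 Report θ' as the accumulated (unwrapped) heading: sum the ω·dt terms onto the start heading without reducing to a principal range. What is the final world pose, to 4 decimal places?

(-3.2863, 0.7270, 1.3208)

step 1: θ'=1.0708 (R=-1.0000) → pose (-3.3776, 1.9794, 1.0708)
step 2: θ'=1.8208 (R=1.0000) → pose (-3.2863, 2.7063, 1.8208)
step 3: θ'=1.3208 (R=4.0000) → pose (-3.2863, 0.7270, 1.3208)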